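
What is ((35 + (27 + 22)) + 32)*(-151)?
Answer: -17516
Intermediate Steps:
((35 + (27 + 22)) + 32)*(-151) = ((35 + 49) + 32)*(-151) = (84 + 32)*(-151) = 116*(-151) = -17516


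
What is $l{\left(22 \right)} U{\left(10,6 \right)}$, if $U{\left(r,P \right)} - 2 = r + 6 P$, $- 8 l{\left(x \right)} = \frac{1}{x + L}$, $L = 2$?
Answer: $- \frac{1}{4} \approx -0.25$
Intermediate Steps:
$l{\left(x \right)} = - \frac{1}{8 \left(2 + x\right)}$ ($l{\left(x \right)} = - \frac{1}{8 \left(x + 2\right)} = - \frac{1}{8 \left(2 + x\right)}$)
$U{\left(r,P \right)} = 2 + r + 6 P$ ($U{\left(r,P \right)} = 2 + \left(r + 6 P\right) = 2 + r + 6 P$)
$l{\left(22 \right)} U{\left(10,6 \right)} = - \frac{1}{16 + 8 \cdot 22} \left(2 + 10 + 6 \cdot 6\right) = - \frac{1}{16 + 176} \left(2 + 10 + 36\right) = - \frac{1}{192} \cdot 48 = \left(-1\right) \frac{1}{192} \cdot 48 = \left(- \frac{1}{192}\right) 48 = - \frac{1}{4}$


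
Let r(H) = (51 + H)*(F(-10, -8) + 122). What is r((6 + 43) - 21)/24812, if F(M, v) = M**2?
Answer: 8769/12406 ≈ 0.70684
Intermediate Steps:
r(H) = 11322 + 222*H (r(H) = (51 + H)*((-10)**2 + 122) = (51 + H)*(100 + 122) = (51 + H)*222 = 11322 + 222*H)
r((6 + 43) - 21)/24812 = (11322 + 222*((6 + 43) - 21))/24812 = (11322 + 222*(49 - 21))*(1/24812) = (11322 + 222*28)*(1/24812) = (11322 + 6216)*(1/24812) = 17538*(1/24812) = 8769/12406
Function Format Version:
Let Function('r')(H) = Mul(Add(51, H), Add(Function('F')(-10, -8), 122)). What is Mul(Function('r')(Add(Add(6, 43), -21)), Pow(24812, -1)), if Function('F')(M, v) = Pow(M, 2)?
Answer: Rational(8769, 12406) ≈ 0.70684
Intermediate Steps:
Function('r')(H) = Add(11322, Mul(222, H)) (Function('r')(H) = Mul(Add(51, H), Add(Pow(-10, 2), 122)) = Mul(Add(51, H), Add(100, 122)) = Mul(Add(51, H), 222) = Add(11322, Mul(222, H)))
Mul(Function('r')(Add(Add(6, 43), -21)), Pow(24812, -1)) = Mul(Add(11322, Mul(222, Add(Add(6, 43), -21))), Pow(24812, -1)) = Mul(Add(11322, Mul(222, Add(49, -21))), Rational(1, 24812)) = Mul(Add(11322, Mul(222, 28)), Rational(1, 24812)) = Mul(Add(11322, 6216), Rational(1, 24812)) = Mul(17538, Rational(1, 24812)) = Rational(8769, 12406)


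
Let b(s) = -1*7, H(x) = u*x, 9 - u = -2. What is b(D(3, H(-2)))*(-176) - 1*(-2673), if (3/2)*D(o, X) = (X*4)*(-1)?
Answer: 3905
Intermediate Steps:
u = 11 (u = 9 - 1*(-2) = 9 + 2 = 11)
H(x) = 11*x
D(o, X) = -8*X/3 (D(o, X) = 2*((X*4)*(-1))/3 = 2*((4*X)*(-1))/3 = 2*(-4*X)/3 = -8*X/3)
b(s) = -7
b(D(3, H(-2)))*(-176) - 1*(-2673) = -7*(-176) - 1*(-2673) = 1232 + 2673 = 3905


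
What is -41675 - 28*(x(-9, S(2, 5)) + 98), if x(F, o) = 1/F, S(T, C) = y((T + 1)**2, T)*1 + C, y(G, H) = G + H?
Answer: -399743/9 ≈ -44416.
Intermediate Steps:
S(T, C) = C + T + (1 + T)**2 (S(T, C) = ((T + 1)**2 + T)*1 + C = ((1 + T)**2 + T)*1 + C = (T + (1 + T)**2)*1 + C = (T + (1 + T)**2) + C = C + T + (1 + T)**2)
-41675 - 28*(x(-9, S(2, 5)) + 98) = -41675 - 28*(1/(-9) + 98) = -41675 - 28*(-1/9 + 98) = -41675 - 28*881/9 = -41675 - 24668/9 = -399743/9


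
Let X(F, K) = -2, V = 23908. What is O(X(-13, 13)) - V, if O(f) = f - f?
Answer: -23908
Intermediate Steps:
O(f) = 0
O(X(-13, 13)) - V = 0 - 1*23908 = 0 - 23908 = -23908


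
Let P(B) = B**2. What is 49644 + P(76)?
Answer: 55420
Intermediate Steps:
49644 + P(76) = 49644 + 76**2 = 49644 + 5776 = 55420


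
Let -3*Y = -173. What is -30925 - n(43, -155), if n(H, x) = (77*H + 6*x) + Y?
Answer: -100091/3 ≈ -33364.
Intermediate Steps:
Y = 173/3 (Y = -⅓*(-173) = 173/3 ≈ 57.667)
n(H, x) = 173/3 + 6*x + 77*H (n(H, x) = (77*H + 6*x) + 173/3 = (6*x + 77*H) + 173/3 = 173/3 + 6*x + 77*H)
-30925 - n(43, -155) = -30925 - (173/3 + 6*(-155) + 77*43) = -30925 - (173/3 - 930 + 3311) = -30925 - 1*7316/3 = -30925 - 7316/3 = -100091/3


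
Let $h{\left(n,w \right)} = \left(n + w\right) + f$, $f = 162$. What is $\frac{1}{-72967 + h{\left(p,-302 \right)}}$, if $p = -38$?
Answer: $- \frac{1}{73145} \approx -1.3671 \cdot 10^{-5}$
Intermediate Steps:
$h{\left(n,w \right)} = 162 + n + w$ ($h{\left(n,w \right)} = \left(n + w\right) + 162 = 162 + n + w$)
$\frac{1}{-72967 + h{\left(p,-302 \right)}} = \frac{1}{-72967 - 178} = \frac{1}{-73145} = - \frac{1}{73145}$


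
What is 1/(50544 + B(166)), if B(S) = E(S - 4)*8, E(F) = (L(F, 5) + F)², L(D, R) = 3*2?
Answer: 1/276336 ≈ 3.6188e-6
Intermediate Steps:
L(D, R) = 6
E(F) = (6 + F)²
B(S) = 8*(2 + S)² (B(S) = (6 + (S - 4))²*8 = (6 + (-4 + S))²*8 = (2 + S)²*8 = 8*(2 + S)²)
1/(50544 + B(166)) = 1/(50544 + 8*(2 + 166)²) = 1/(50544 + 8*168²) = 1/(50544 + 8*28224) = 1/(50544 + 225792) = 1/276336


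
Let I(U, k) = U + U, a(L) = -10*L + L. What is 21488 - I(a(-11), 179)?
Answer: 21290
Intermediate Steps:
a(L) = -9*L
I(U, k) = 2*U
21488 - I(a(-11), 179) = 21488 - 2*(-9*(-11)) = 21488 - 2*99 = 21488 - 1*198 = 21488 - 198 = 21290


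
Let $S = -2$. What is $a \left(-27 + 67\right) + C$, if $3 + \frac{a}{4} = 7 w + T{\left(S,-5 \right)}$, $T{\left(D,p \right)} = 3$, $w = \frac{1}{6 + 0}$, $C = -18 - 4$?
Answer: $\frac{494}{3} \approx 164.67$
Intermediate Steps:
$C = -22$
$w = \frac{1}{6} \approx 0.16667$
$a = \frac{14}{3}$ ($a = -12 + 4 \left(7 \cdot \frac{1}{6} + 3\right) = -12 + 4 \left(\frac{7}{6} + 3\right) = -12 + 4 \cdot \frac{25}{6} = -12 + \frac{50}{3} = \frac{14}{3} \approx 4.6667$)
$a \left(-27 + 67\right) + C = \frac{14 \left(-27 + 67\right)}{3} - 22 = \frac{14}{3} \cdot 40 - 22 = \frac{560}{3} - 22 = \frac{494}{3}$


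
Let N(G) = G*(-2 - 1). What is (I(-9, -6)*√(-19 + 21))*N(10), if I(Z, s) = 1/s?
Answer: 5*√2 ≈ 7.0711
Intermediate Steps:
N(G) = -3*G (N(G) = G*(-3) = -3*G)
(I(-9, -6)*√(-19 + 21))*N(10) = (√(-19 + 21)/(-6))*(-3*10) = -√2/6*(-30) = 5*√2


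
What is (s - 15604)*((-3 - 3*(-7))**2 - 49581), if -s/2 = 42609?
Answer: 4966189254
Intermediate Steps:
s = -85218 (s = -2*42609 = -85218)
(s - 15604)*((-3 - 3*(-7))**2 - 49581) = (-85218 - 15604)*((-3 - 3*(-7))**2 - 49581) = -100822*((-3 + 21)**2 - 49581) = -100822*(18**2 - 49581) = -100822*(324 - 49581) = -100822*(-49257) = 4966189254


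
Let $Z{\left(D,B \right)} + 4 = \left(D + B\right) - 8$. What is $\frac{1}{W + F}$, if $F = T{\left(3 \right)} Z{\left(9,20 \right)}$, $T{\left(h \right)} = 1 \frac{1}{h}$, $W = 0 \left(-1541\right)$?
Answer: $\frac{3}{17} \approx 0.17647$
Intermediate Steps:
$W = 0$
$T{\left(h \right)} = \frac{1}{h}$
$Z{\left(D,B \right)} = -12 + B + D$ ($Z{\left(D,B \right)} = -4 - \left(8 - B - D\right) = -4 + \left(-8 + B + D\right) = -12 + B + D$)
$F = \frac{17}{3}$ ($F = \frac{-12 + 20 + 9}{3} = \frac{1}{3} \cdot 17 = \frac{17}{3} \approx 5.6667$)
$\frac{1}{W + F} = \frac{1}{0 + \frac{17}{3}} = \frac{1}{\frac{17}{3}} = \frac{3}{17}$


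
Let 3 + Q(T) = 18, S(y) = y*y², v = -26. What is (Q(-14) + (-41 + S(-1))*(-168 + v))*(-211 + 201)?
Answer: -81630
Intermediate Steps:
S(y) = y³
Q(T) = 15 (Q(T) = -3 + 18 = 15)
(Q(-14) + (-41 + S(-1))*(-168 + v))*(-211 + 201) = (15 + (-41 + (-1)³)*(-168 - 26))*(-211 + 201) = (15 + (-41 - 1)*(-194))*(-10) = (15 - 42*(-194))*(-10) = (15 + 8148)*(-10) = 8163*(-10) = -81630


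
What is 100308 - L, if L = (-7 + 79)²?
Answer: 95124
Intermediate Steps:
L = 5184 (L = 72² = 5184)
100308 - L = 100308 - 1*5184 = 100308 - 5184 = 95124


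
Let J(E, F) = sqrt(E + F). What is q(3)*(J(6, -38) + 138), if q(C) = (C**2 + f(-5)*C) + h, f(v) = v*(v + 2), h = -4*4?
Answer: 5244 + 152*I*sqrt(2) ≈ 5244.0 + 214.96*I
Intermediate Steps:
h = -16
f(v) = v*(2 + v)
q(C) = -16 + C**2 + 15*C (q(C) = (C**2 + (-5*(2 - 5))*C) - 16 = (C**2 + (-5*(-3))*C) - 16 = (C**2 + 15*C) - 16 = -16 + C**2 + 15*C)
q(3)*(J(6, -38) + 138) = (-16 + 3**2 + 15*3)*(sqrt(6 - 38) + 138) = (-16 + 9 + 45)*(sqrt(-32) + 138) = 38*(4*I*sqrt(2) + 138) = 38*(138 + 4*I*sqrt(2)) = 5244 + 152*I*sqrt(2)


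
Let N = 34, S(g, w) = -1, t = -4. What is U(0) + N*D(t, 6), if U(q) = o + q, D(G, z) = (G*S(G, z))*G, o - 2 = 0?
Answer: -542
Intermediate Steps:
o = 2 (o = 2 + 0 = 2)
D(G, z) = -G² (D(G, z) = (G*(-1))*G = (-G)*G = -G²)
U(q) = 2 + q
U(0) + N*D(t, 6) = (2 + 0) + 34*(-1*(-4)²) = 2 + 34*(-1*16) = 2 + 34*(-16) = 2 - 544 = -542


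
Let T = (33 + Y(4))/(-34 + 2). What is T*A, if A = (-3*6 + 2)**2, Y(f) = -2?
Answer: -248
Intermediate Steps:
A = 256 (A = (-18 + 2)**2 = (-16)**2 = 256)
T = -31/32 (T = (33 - 2)/(-34 + 2) = 31/(-32) = -1/32*31 = -31/32 ≈ -0.96875)
T*A = -31/32*256 = -248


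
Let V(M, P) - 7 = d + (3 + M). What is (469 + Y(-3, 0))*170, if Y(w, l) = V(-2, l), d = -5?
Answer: 80240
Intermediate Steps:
V(M, P) = 5 + M (V(M, P) = 7 + (-5 + (3 + M)) = 7 + (-2 + M) = 5 + M)
Y(w, l) = 3 (Y(w, l) = 5 - 2 = 3)
(469 + Y(-3, 0))*170 = (469 + 3)*170 = 472*170 = 80240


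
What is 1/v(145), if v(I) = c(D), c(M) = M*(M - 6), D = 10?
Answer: 1/40 ≈ 0.025000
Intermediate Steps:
c(M) = M*(-6 + M)
v(I) = 40 (v(I) = 10*(-6 + 10) = 10*4 = 40)
1/v(145) = 1/40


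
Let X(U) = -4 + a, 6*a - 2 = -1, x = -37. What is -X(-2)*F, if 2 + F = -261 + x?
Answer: -1150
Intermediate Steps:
a = ⅙ (a = ⅓ + (⅙)*(-1) = ⅓ - ⅙ = ⅙ ≈ 0.16667)
F = -300 (F = -2 + (-261 - 37) = -2 - 298 = -300)
X(U) = -23/6 (X(U) = -4 + ⅙ = -23/6)
-X(-2)*F = -(-23)*(-300)/6 = -1*1150 = -1150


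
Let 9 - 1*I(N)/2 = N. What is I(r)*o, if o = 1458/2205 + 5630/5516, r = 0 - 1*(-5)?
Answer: 649412/48265 ≈ 13.455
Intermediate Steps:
r = 5 (r = 0 + 5 = 5)
o = 162353/96530 (o = 1458*(1/2205) + 5630*(1/5516) = 162/245 + 2815/2758 = 162353/96530 ≈ 1.6819)
I(N) = 18 - 2*N
I(r)*o = (18 - 2*5)*(162353/96530) = (18 - 10)*(162353/96530) = 8*(162353/96530) = 649412/48265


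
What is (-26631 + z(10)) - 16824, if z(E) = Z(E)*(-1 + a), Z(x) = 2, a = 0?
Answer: -43457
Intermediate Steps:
z(E) = -2 (z(E) = 2*(-1 + 0) = 2*(-1) = -2)
(-26631 + z(10)) - 16824 = (-26631 - 2) - 16824 = -26633 - 16824 = -43457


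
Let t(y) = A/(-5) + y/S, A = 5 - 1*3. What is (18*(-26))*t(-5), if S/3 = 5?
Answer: 1716/5 ≈ 343.20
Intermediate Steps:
S = 15 (S = 3*5 = 15)
A = 2 (A = 5 - 3 = 2)
t(y) = -⅖ + y/15 (t(y) = 2/(-5) + y/15 = 2*(-⅕) + y*(1/15) = -⅖ + y/15)
(18*(-26))*t(-5) = (18*(-26))*(-⅖ + (1/15)*(-5)) = -468*(-⅖ - ⅓) = -468*(-11/15) = 1716/5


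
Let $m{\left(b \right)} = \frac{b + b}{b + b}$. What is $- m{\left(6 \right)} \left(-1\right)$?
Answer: $1$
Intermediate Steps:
$m{\left(b \right)} = 1$ ($m{\left(b \right)} = \frac{2 b}{2 b} = 2 b \frac{1}{2 b} = 1$)
$- m{\left(6 \right)} \left(-1\right) = - 1 \left(-1\right) = \left(-1\right) \left(-1\right) = 1$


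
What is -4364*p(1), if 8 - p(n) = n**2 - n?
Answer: -34912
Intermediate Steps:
p(n) = 8 + n - n**2 (p(n) = 8 - (n**2 - n) = 8 + (n - n**2) = 8 + n - n**2)
-4364*p(1) = -4364*(8 + 1 - 1*1**2) = -4364*(8 + 1 - 1*1) = -4364*(8 + 1 - 1) = -4364*8 = -34912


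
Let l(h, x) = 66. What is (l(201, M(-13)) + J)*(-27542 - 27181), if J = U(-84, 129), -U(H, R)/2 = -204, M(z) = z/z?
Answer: -25938702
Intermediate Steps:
M(z) = 1
U(H, R) = 408 (U(H, R) = -2*(-204) = 408)
J = 408
(l(201, M(-13)) + J)*(-27542 - 27181) = (66 + 408)*(-27542 - 27181) = 474*(-54723) = -25938702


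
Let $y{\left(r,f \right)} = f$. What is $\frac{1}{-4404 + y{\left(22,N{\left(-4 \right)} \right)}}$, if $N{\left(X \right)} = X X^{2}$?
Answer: $- \frac{1}{4468} \approx -0.00022381$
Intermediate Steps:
$N{\left(X \right)} = X^{3}$
$\frac{1}{-4404 + y{\left(22,N{\left(-4 \right)} \right)}} = \frac{1}{-4404 + \left(-4\right)^{3}} = \frac{1}{-4404 - 64} = \frac{1}{-4468} = - \frac{1}{4468}$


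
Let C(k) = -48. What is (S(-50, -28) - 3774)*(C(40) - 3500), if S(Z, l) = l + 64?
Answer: 13262424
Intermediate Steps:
S(Z, l) = 64 + l
(S(-50, -28) - 3774)*(C(40) - 3500) = ((64 - 28) - 3774)*(-48 - 3500) = (36 - 3774)*(-3548) = -3738*(-3548) = 13262424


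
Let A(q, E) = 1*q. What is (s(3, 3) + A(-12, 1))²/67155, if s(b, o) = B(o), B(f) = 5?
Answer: 49/67155 ≈ 0.00072965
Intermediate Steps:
A(q, E) = q
s(b, o) = 5
(s(3, 3) + A(-12, 1))²/67155 = (5 - 12)²/67155 = (-7)²*(1/67155) = 49*(1/67155) = 49/67155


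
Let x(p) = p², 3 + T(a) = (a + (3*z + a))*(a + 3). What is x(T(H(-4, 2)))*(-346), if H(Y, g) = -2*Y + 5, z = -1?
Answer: -46095850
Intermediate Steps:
H(Y, g) = 5 - 2*Y
T(a) = -3 + (-3 + 2*a)*(3 + a) (T(a) = -3 + (a + (3*(-1) + a))*(a + 3) = -3 + (a + (-3 + a))*(3 + a) = -3 + (-3 + 2*a)*(3 + a))
x(T(H(-4, 2)))*(-346) = (-12 + 2*(5 - 2*(-4))² + 3*(5 - 2*(-4)))²*(-346) = (-12 + 2*(5 + 8)² + 3*(5 + 8))²*(-346) = (-12 + 2*13² + 3*13)²*(-346) = (-12 + 2*169 + 39)²*(-346) = (-12 + 338 + 39)²*(-346) = 365²*(-346) = 133225*(-346) = -46095850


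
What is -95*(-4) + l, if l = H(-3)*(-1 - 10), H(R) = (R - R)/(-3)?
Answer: 380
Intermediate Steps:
H(R) = 0 (H(R) = 0*(-⅓) = 0)
l = 0 (l = 0*(-1 - 10) = 0*(-11) = 0)
-95*(-4) + l = -95*(-4) + 0 = 380 + 0 = 380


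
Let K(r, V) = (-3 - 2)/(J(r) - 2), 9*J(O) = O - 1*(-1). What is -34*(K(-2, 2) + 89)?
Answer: -59024/19 ≈ -3106.5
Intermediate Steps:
J(O) = ⅑ + O/9 (J(O) = (O - 1*(-1))/9 = (O + 1)/9 = (1 + O)/9 = ⅑ + O/9)
K(r, V) = -5/(-17/9 + r/9) (K(r, V) = (-3 - 2)/((⅑ + r/9) - 2) = -5/(-17/9 + r/9))
-34*(K(-2, 2) + 89) = -34*(-45/(-17 - 2) + 89) = -34*(-45/(-19) + 89) = -34*(-45*(-1/19) + 89) = -34*(45/19 + 89) = -34*1736/19 = -59024/19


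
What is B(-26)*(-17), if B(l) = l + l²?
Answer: -11050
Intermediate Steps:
B(-26)*(-17) = -26*(1 - 26)*(-17) = -26*(-25)*(-17) = 650*(-17) = -11050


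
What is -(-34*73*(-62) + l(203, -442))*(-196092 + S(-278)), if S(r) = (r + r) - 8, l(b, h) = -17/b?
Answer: 6143225673360/203 ≈ 3.0262e+10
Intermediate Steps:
S(r) = -8 + 2*r (S(r) = 2*r - 8 = -8 + 2*r)
-(-34*73*(-62) + l(203, -442))*(-196092 + S(-278)) = -(-34*73*(-62) - 17/203)*(-196092 + (-8 + 2*(-278))) = -(-2482*(-62) - 17*1/203)*(-196092 + (-8 - 556)) = -(153884 - 17/203)*(-196092 - 564) = -31238435*(-196656)/203 = -1*(-6143225673360/203) = 6143225673360/203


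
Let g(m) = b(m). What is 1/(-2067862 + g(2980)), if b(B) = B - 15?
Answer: -1/2064897 ≈ -4.8429e-7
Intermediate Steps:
b(B) = -15 + B
g(m) = -15 + m
1/(-2067862 + g(2980)) = 1/(-2067862 + (-15 + 2980)) = 1/(-2067862 + 2965) = 1/(-2064897) = -1/2064897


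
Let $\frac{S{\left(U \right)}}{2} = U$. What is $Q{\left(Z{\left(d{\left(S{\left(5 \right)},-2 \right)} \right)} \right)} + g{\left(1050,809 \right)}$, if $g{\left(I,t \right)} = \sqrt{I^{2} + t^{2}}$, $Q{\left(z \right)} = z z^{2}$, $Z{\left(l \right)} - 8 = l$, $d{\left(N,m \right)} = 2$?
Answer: $1000 + \sqrt{1756981} \approx 2325.5$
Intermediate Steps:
$S{\left(U \right)} = 2 U$
$Z{\left(l \right)} = 8 + l$
$Q{\left(z \right)} = z^{3}$
$Q{\left(Z{\left(d{\left(S{\left(5 \right)},-2 \right)} \right)} \right)} + g{\left(1050,809 \right)} = \left(8 + 2\right)^{3} + \sqrt{1050^{2} + 809^{2}} = 10^{3} + \sqrt{1102500 + 654481} = 1000 + \sqrt{1756981}$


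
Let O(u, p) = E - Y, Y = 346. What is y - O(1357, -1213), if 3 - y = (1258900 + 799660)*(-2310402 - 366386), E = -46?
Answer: 5510328705675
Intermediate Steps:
y = 5510328705283 (y = 3 - (1258900 + 799660)*(-2310402 - 366386) = 3 - 2058560*(-2676788) = 3 - 1*(-5510328705280) = 3 + 5510328705280 = 5510328705283)
O(u, p) = -392 (O(u, p) = -46 - 1*346 = -46 - 346 = -392)
y - O(1357, -1213) = 5510328705283 - 1*(-392) = 5510328705283 + 392 = 5510328705675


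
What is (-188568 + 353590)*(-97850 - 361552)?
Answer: -75811436844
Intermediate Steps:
(-188568 + 353590)*(-97850 - 361552) = 165022*(-459402) = -75811436844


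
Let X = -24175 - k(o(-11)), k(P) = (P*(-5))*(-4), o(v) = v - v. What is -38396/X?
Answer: 38396/24175 ≈ 1.5883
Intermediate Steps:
o(v) = 0
k(P) = 20*P (k(P) = -5*P*(-4) = 20*P)
X = -24175 (X = -24175 - 20*0 = -24175 - 1*0 = -24175 + 0 = -24175)
-38396/X = -38396/(-24175) = -38396*(-1/24175) = 38396/24175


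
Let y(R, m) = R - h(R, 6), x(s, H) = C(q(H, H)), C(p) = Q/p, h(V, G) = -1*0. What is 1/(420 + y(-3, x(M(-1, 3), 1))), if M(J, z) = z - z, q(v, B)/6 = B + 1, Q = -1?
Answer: 1/417 ≈ 0.0023981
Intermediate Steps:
q(v, B) = 6 + 6*B (q(v, B) = 6*(B + 1) = 6*(1 + B) = 6 + 6*B)
h(V, G) = 0
M(J, z) = 0
C(p) = -1/p
x(s, H) = -1/(6 + 6*H)
y(R, m) = R (y(R, m) = R - 1*0 = R + 0 = R)
1/(420 + y(-3, x(M(-1, 3), 1))) = 1/(420 - 3) = 1/417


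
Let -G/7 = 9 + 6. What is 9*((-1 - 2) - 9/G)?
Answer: -918/35 ≈ -26.229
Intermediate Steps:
G = -105 (G = -7*(9 + 6) = -7*15 = -105)
9*((-1 - 2) - 9/G) = 9*((-1 - 2) - 9/(-105)) = 9*(-3 - 9*(-1/105)) = 9*(-3 + 3/35) = 9*(-102/35) = -918/35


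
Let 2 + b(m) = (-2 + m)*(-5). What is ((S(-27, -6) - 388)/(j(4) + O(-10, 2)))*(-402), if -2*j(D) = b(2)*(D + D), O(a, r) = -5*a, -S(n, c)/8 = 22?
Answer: 113364/29 ≈ 3909.1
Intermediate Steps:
S(n, c) = -176 (S(n, c) = -8*22 = -176)
b(m) = 8 - 5*m (b(m) = -2 + (-2 + m)*(-5) = -2 + (10 - 5*m) = 8 - 5*m)
j(D) = 2*D (j(D) = -(8 - 5*2)*(D + D)/2 = -(8 - 10)*2*D/2 = -(-1)*2*D = -(-2)*D = 2*D)
((S(-27, -6) - 388)/(j(4) + O(-10, 2)))*(-402) = ((-176 - 388)/(2*4 - 5*(-10)))*(-402) = -564/(8 + 50)*(-402) = -564/58*(-402) = -564*1/58*(-402) = -282/29*(-402) = 113364/29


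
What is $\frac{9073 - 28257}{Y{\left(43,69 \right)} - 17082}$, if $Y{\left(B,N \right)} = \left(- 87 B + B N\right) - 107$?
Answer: $\frac{1744}{1633} \approx 1.068$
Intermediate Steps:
$Y{\left(B,N \right)} = -107 - 87 B + B N$
$\frac{9073 - 28257}{Y{\left(43,69 \right)} - 17082} = \frac{9073 - 28257}{\left(-107 - 3741 + 43 \cdot 69\right) - 17082} = - \frac{19184}{\left(-107 - 3741 + 2967\right) - 17082} = - \frac{19184}{-881 - 17082} = - \frac{19184}{-17963} = \left(-19184\right) \left(- \frac{1}{17963}\right) = \frac{1744}{1633}$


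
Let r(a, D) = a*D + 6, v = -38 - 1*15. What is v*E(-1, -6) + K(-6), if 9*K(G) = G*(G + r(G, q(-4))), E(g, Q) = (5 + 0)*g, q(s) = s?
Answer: 249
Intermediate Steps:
E(g, Q) = 5*g
v = -53 (v = -38 - 15 = -53)
r(a, D) = 6 + D*a (r(a, D) = D*a + 6 = 6 + D*a)
K(G) = G*(6 - 3*G)/9 (K(G) = (G*(G + (6 - 4*G)))/9 = (G*(6 - 3*G))/9 = G*(6 - 3*G)/9)
v*E(-1, -6) + K(-6) = -265*(-1) + (⅓)*(-6)*(2 - 1*(-6)) = -53*(-5) + (⅓)*(-6)*(2 + 6) = 265 + (⅓)*(-6)*8 = 265 - 16 = 249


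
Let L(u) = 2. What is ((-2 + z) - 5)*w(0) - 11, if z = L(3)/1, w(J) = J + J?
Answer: -11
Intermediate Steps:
w(J) = 2*J
z = 2 (z = 2/1 = 2*1 = 2)
((-2 + z) - 5)*w(0) - 11 = ((-2 + 2) - 5)*(2*0) - 11 = (0 - 5)*0 - 11 = -5*0 - 11 = 0 - 11 = -11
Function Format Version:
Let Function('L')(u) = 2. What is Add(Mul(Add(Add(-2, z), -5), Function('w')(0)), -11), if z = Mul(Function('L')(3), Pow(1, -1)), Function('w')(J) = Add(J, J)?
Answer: -11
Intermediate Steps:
Function('w')(J) = Mul(2, J)
z = 2 (z = Mul(2, Pow(1, -1)) = Mul(2, 1) = 2)
Add(Mul(Add(Add(-2, z), -5), Function('w')(0)), -11) = Add(Mul(Add(Add(-2, 2), -5), Mul(2, 0)), -11) = Add(Mul(Add(0, -5), 0), -11) = Add(Mul(-5, 0), -11) = Add(0, -11) = -11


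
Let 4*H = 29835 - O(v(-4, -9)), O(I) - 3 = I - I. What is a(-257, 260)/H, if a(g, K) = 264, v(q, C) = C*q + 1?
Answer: 4/113 ≈ 0.035398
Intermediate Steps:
v(q, C) = 1 + C*q
O(I) = 3 (O(I) = 3 + (I - I) = 3 + 0 = 3)
H = 7458 (H = (29835 - 1*3)/4 = (29835 - 3)/4 = (¼)*29832 = 7458)
a(-257, 260)/H = 264/7458 = 264*(1/7458) = 4/113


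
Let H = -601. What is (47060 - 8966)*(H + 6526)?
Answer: 225706950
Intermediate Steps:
(47060 - 8966)*(H + 6526) = (47060 - 8966)*(-601 + 6526) = 38094*5925 = 225706950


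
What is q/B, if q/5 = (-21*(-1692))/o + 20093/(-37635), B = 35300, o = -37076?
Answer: -20021297/94723155150 ≈ -0.00021137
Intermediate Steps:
q = -40042594/5366751 (q = 5*(-21*(-1692)/(-37076) + 20093/(-37635)) = 5*(35532*(-1/37076) + 20093*(-1/37635)) = 5*(-8883/9269 - 20093/37635) = 5*(-40042594/26833755) = -40042594/5366751 ≈ -7.4612)
q/B = -40042594/5366751/35300 = -40042594/5366751*1/35300 = -20021297/94723155150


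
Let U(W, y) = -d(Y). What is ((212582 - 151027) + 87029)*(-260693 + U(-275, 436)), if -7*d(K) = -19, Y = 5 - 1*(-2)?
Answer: -271146484080/7 ≈ -3.8735e+10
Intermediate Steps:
Y = 7 (Y = 5 + 2 = 7)
d(K) = 19/7 (d(K) = -1/7*(-19) = 19/7)
U(W, y) = -19/7 (U(W, y) = -1*19/7 = -19/7)
((212582 - 151027) + 87029)*(-260693 + U(-275, 436)) = ((212582 - 151027) + 87029)*(-260693 - 19/7) = (61555 + 87029)*(-1824870/7) = 148584*(-1824870/7) = -271146484080/7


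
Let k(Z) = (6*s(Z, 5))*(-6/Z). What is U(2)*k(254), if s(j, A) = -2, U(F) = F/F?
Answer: 36/127 ≈ 0.28346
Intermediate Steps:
U(F) = 1
k(Z) = 72/Z (k(Z) = (6*(-2))*(-6/Z) = -(-72)/Z = 72/Z)
U(2)*k(254) = 1*(72/254) = 1*(72*(1/254)) = 1*(36/127) = 36/127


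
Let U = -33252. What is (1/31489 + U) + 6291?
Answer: -848974928/31489 ≈ -26961.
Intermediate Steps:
(1/31489 + U) + 6291 = (1/31489 - 33252) + 6291 = -1047072227/31489 + 6291 = -848974928/31489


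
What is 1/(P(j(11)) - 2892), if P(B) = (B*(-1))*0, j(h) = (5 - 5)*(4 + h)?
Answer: -1/2892 ≈ -0.00034578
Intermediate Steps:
j(h) = 0 (j(h) = 0*(4 + h) = 0)
P(B) = 0 (P(B) = -B*0 = 0)
1/(P(j(11)) - 2892) = 1/(0 - 2892) = 1/(-2892) = -1/2892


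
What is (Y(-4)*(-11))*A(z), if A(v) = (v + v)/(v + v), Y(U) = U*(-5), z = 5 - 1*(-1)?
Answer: -220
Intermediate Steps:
z = 6 (z = 5 + 1 = 6)
Y(U) = -5*U
A(v) = 1 (A(v) = (2*v)/((2*v)) = (2*v)*(1/(2*v)) = 1)
(Y(-4)*(-11))*A(z) = (-5*(-4)*(-11))*1 = (20*(-11))*1 = -220*1 = -220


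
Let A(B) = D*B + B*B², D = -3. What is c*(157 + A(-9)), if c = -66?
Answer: 35970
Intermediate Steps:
A(B) = B³ - 3*B (A(B) = -3*B + B*B² = -3*B + B³ = B³ - 3*B)
c*(157 + A(-9)) = -66*(157 - 9*(-3 + (-9)²)) = -66*(157 - 9*(-3 + 81)) = -66*(157 - 9*78) = -66*(157 - 702) = -66*(-545) = 35970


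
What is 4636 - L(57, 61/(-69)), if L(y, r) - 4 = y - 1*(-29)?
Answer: 4546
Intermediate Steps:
L(y, r) = 33 + y (L(y, r) = 4 + (y - 1*(-29)) = 4 + (y + 29) = 4 + (29 + y) = 33 + y)
4636 - L(57, 61/(-69)) = 4636 - (33 + 57) = 4636 - 1*90 = 4636 - 90 = 4546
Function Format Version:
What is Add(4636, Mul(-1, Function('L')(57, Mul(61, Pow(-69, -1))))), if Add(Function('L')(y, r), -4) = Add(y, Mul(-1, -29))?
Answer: 4546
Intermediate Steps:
Function('L')(y, r) = Add(33, y) (Function('L')(y, r) = Add(4, Add(y, Mul(-1, -29))) = Add(4, Add(y, 29)) = Add(4, Add(29, y)) = Add(33, y))
Add(4636, Mul(-1, Function('L')(57, Mul(61, Pow(-69, -1))))) = Add(4636, Mul(-1, Add(33, 57))) = Add(4636, Mul(-1, 90)) = Add(4636, -90) = 4546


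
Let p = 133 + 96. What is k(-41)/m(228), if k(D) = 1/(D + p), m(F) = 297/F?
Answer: 19/4653 ≈ 0.0040834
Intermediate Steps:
p = 229
k(D) = 1/(229 + D) (k(D) = 1/(D + 229) = 1/(229 + D))
k(-41)/m(228) = 1/((229 - 41)*((297/228))) = 1/(188*((297*(1/228)))) = 1/(188*(99/76)) = (1/188)*(76/99) = 19/4653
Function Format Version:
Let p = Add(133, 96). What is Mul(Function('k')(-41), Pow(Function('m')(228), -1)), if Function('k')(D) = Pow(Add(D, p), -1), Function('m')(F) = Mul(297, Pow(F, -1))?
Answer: Rational(19, 4653) ≈ 0.0040834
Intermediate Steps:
p = 229
Function('k')(D) = Pow(Add(229, D), -1) (Function('k')(D) = Pow(Add(D, 229), -1) = Pow(Add(229, D), -1))
Mul(Function('k')(-41), Pow(Function('m')(228), -1)) = Mul(Pow(Add(229, -41), -1), Pow(Mul(297, Pow(228, -1)), -1)) = Mul(Pow(188, -1), Pow(Mul(297, Rational(1, 228)), -1)) = Mul(Rational(1, 188), Pow(Rational(99, 76), -1)) = Mul(Rational(1, 188), Rational(76, 99)) = Rational(19, 4653)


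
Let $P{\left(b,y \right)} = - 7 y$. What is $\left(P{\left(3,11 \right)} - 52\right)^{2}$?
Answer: $16641$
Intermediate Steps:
$\left(P{\left(3,11 \right)} - 52\right)^{2} = \left(\left(-7\right) 11 - 52\right)^{2} = \left(-77 - 52\right)^{2} = \left(-129\right)^{2} = 16641$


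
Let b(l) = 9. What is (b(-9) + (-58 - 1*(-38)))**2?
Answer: 121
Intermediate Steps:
(b(-9) + (-58 - 1*(-38)))**2 = (9 + (-58 - 1*(-38)))**2 = (9 + (-58 + 38))**2 = (9 - 20)**2 = (-11)**2 = 121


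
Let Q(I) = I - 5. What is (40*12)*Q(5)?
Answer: 0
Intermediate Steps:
Q(I) = -5 + I
(40*12)*Q(5) = (40*12)*(-5 + 5) = 480*0 = 0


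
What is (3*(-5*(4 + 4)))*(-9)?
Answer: 1080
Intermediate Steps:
(3*(-5*(4 + 4)))*(-9) = (3*(-5*8))*(-9) = (3*(-40))*(-9) = -120*(-9) = 1080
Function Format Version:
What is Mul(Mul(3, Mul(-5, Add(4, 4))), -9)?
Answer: 1080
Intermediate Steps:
Mul(Mul(3, Mul(-5, Add(4, 4))), -9) = Mul(Mul(3, Mul(-5, 8)), -9) = Mul(Mul(3, -40), -9) = Mul(-120, -9) = 1080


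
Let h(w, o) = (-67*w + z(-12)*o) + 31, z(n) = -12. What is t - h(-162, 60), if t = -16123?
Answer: -26288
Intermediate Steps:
h(w, o) = 31 - 67*w - 12*o (h(w, o) = (-67*w - 12*o) + 31 = 31 - 67*w - 12*o)
t - h(-162, 60) = -16123 - (31 - 67*(-162) - 12*60) = -16123 - (31 + 10854 - 720) = -16123 - 1*10165 = -16123 - 10165 = -26288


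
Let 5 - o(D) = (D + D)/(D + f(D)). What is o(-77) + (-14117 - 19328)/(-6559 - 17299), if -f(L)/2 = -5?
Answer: 6559113/1598486 ≈ 4.1033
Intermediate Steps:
f(L) = 10 (f(L) = -2*(-5) = 10)
o(D) = 5 - 2*D/(10 + D) (o(D) = 5 - (D + D)/(D + 10) = 5 - 2*D/(10 + D))
o(-77) + (-14117 - 19328)/(-6559 - 17299) = (50 + 3*(-77))/(10 - 77) + (-14117 - 19328)/(-6559 - 17299) = (50 - 231)/(-67) - 33445/(-23858) = -1/67*(-181) - 33445*(-1/23858) = 181/67 + 33445/23858 = 6559113/1598486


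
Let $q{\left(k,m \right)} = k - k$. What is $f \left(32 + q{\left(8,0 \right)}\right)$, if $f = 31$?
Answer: $992$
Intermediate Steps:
$q{\left(k,m \right)} = 0$
$f \left(32 + q{\left(8,0 \right)}\right) = 31 \left(32 + 0\right) = 31 \cdot 32 = 992$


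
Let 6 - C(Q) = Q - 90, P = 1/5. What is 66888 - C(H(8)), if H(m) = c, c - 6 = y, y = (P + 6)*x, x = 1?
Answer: 334021/5 ≈ 66804.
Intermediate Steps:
P = 1/5 ≈ 0.20000
y = 31/5 (y = (1/5 + 6)*1 = (31/5)*1 = 31/5 ≈ 6.2000)
c = 61/5 (c = 6 + 31/5 = 61/5 ≈ 12.200)
H(m) = 61/5
C(Q) = 96 - Q (C(Q) = 6 - (Q - 90) = 6 - (-90 + Q) = 6 + (90 - Q) = 96 - Q)
66888 - C(H(8)) = 66888 - (96 - 1*61/5) = 66888 - (96 - 61/5) = 66888 - 1*419/5 = 66888 - 419/5 = 334021/5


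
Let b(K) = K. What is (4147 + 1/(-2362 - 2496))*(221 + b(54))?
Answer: 5540184375/4858 ≈ 1.1404e+6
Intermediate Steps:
(4147 + 1/(-2362 - 2496))*(221 + b(54)) = (4147 + 1/(-2362 - 2496))*(221 + 54) = (4147 + 1/(-4858))*275 = (4147 - 1/4858)*275 = (20146125/4858)*275 = 5540184375/4858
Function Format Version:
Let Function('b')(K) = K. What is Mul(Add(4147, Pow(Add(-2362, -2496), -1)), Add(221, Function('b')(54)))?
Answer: Rational(5540184375, 4858) ≈ 1.1404e+6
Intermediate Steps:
Mul(Add(4147, Pow(Add(-2362, -2496), -1)), Add(221, Function('b')(54))) = Mul(Add(4147, Pow(Add(-2362, -2496), -1)), Add(221, 54)) = Mul(Add(4147, Pow(-4858, -1)), 275) = Mul(Add(4147, Rational(-1, 4858)), 275) = Mul(Rational(20146125, 4858), 275) = Rational(5540184375, 4858)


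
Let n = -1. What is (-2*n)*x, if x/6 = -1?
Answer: -12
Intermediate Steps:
x = -6 (x = 6*(-1) = -6)
(-2*n)*x = -2*(-1)*(-6) = 2*(-6) = -12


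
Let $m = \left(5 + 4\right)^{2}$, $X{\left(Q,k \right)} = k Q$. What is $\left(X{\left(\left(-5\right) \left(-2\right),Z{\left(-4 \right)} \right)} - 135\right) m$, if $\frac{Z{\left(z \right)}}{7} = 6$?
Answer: $23085$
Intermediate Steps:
$Z{\left(z \right)} = 42$ ($Z{\left(z \right)} = 7 \cdot 6 = 42$)
$X{\left(Q,k \right)} = Q k$
$m = 81$ ($m = 9^{2} = 81$)
$\left(X{\left(\left(-5\right) \left(-2\right),Z{\left(-4 \right)} \right)} - 135\right) m = \left(\left(-5\right) \left(-2\right) 42 - 135\right) 81 = \left(10 \cdot 42 - 135\right) 81 = \left(420 - 135\right) 81 = 285 \cdot 81 = 23085$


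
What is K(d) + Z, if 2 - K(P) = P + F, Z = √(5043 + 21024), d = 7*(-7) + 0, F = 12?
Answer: 39 + √26067 ≈ 200.45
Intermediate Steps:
d = -49 (d = -49 + 0 = -49)
Z = √26067 ≈ 161.45
K(P) = -10 - P (K(P) = 2 - (P + 12) = 2 - (12 + P) = 2 + (-12 - P) = -10 - P)
K(d) + Z = (-10 - 1*(-49)) + √26067 = (-10 + 49) + √26067 = 39 + √26067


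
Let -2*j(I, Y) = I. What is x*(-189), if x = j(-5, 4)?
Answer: -945/2 ≈ -472.50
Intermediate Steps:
j(I, Y) = -I/2
x = 5/2 (x = -½*(-5) = 5/2 ≈ 2.5000)
x*(-189) = (5/2)*(-189) = -945/2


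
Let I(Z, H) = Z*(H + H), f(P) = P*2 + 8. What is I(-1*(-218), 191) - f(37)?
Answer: 83194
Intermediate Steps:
f(P) = 8 + 2*P (f(P) = 2*P + 8 = 8 + 2*P)
I(Z, H) = 2*H*Z (I(Z, H) = Z*(2*H) = 2*H*Z)
I(-1*(-218), 191) - f(37) = 2*191*(-1*(-218)) - (8 + 2*37) = 2*191*218 - (8 + 74) = 83276 - 1*82 = 83276 - 82 = 83194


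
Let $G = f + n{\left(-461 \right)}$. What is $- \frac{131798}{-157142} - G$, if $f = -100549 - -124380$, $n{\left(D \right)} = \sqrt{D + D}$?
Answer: $- \frac{1872359602}{78571} - i \sqrt{922} \approx -23830.0 - 30.364 i$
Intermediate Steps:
$n{\left(D \right)} = \sqrt{2} \sqrt{D}$ ($n{\left(D \right)} = \sqrt{2 D} = \sqrt{2} \sqrt{D}$)
$f = 23831$ ($f = -100549 + 124380 = 23831$)
$G = 23831 + i \sqrt{922}$ ($G = 23831 + \sqrt{2} \sqrt{-461} = 23831 + \sqrt{2} i \sqrt{461} = 23831 + i \sqrt{922} \approx 23831.0 + 30.364 i$)
$- \frac{131798}{-157142} - G = - \frac{131798}{-157142} - \left(23831 + i \sqrt{922}\right) = \left(-131798\right) \left(- \frac{1}{157142}\right) - \left(23831 + i \sqrt{922}\right) = \frac{65899}{78571} - \left(23831 + i \sqrt{922}\right) = - \frac{1872359602}{78571} - i \sqrt{922}$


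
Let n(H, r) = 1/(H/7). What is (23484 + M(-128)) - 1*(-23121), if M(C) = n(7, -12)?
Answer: 46606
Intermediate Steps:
n(H, r) = 7/H (n(H, r) = 1/(H*(⅐)) = 1/(H/7) = 7/H)
M(C) = 1 (M(C) = 7/7 = 7*(⅐) = 1)
(23484 + M(-128)) - 1*(-23121) = (23484 + 1) - 1*(-23121) = 23485 + 23121 = 46606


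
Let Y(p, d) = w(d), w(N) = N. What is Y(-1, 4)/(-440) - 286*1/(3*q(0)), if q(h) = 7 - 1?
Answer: -15739/990 ≈ -15.898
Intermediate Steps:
q(h) = 6
Y(p, d) = d
Y(-1, 4)/(-440) - 286*1/(3*q(0)) = 4/(-440) - 286/(3*6) = 4*(-1/440) - 286/18 = -1/110 - 286*1/18 = -1/110 - 143/9 = -15739/990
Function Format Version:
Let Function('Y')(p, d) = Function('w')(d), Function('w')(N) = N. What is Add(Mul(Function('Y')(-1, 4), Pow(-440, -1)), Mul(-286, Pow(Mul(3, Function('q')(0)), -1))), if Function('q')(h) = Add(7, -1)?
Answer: Rational(-15739, 990) ≈ -15.898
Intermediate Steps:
Function('q')(h) = 6
Function('Y')(p, d) = d
Add(Mul(Function('Y')(-1, 4), Pow(-440, -1)), Mul(-286, Pow(Mul(3, Function('q')(0)), -1))) = Add(Mul(4, Pow(-440, -1)), Mul(-286, Pow(Mul(3, 6), -1))) = Add(Mul(4, Rational(-1, 440)), Mul(-286, Pow(18, -1))) = Add(Rational(-1, 110), Mul(-286, Rational(1, 18))) = Add(Rational(-1, 110), Rational(-143, 9)) = Rational(-15739, 990)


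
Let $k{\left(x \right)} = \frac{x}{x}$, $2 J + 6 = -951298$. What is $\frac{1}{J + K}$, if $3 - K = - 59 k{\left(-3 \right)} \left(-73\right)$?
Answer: $- \frac{1}{479956} \approx -2.0835 \cdot 10^{-6}$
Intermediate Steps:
$J = -475652$ ($J = -3 + \frac{1}{2} \left(-951298\right) = -3 - 475649 = -475652$)
$k{\left(x \right)} = 1$
$K = -4304$ ($K = 3 - \left(-59\right) 1 \left(-73\right) = 3 - \left(-59\right) \left(-73\right) = 3 - 4307 = -4304$)
$\frac{1}{J + K} = \frac{1}{-475652 - 4304} = \frac{1}{-479956} = - \frac{1}{479956}$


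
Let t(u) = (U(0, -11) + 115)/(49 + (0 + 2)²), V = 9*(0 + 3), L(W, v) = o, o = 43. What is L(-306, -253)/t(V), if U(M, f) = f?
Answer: 2279/104 ≈ 21.913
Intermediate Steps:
L(W, v) = 43
V = 27 (V = 9*3 = 27)
t(u) = 104/53 (t(u) = (-11 + 115)/(49 + (0 + 2)²) = 104/(49 + 2²) = 104/(49 + 4) = 104/53)
L(-306, -253)/t(V) = 43/(104/53) = 43*(53/104) = 2279/104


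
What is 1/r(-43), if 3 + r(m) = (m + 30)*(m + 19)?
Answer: 1/309 ≈ 0.0032362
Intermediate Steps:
r(m) = -3 + (19 + m)*(30 + m) (r(m) = -3 + (m + 30)*(m + 19) = -3 + (30 + m)*(19 + m) = -3 + (19 + m)*(30 + m))
1/r(-43) = 1/(567 + (-43)**2 + 49*(-43)) = 1/(567 + 1849 - 2107) = 1/309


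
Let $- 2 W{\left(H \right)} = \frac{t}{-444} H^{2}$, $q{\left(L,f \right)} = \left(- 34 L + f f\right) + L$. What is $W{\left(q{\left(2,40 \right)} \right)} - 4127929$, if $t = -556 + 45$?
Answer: $- \frac{1217015917}{222} \approx -5.4821 \cdot 10^{6}$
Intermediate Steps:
$t = -511$
$q{\left(L,f \right)} = f^{2} - 33 L$ ($q{\left(L,f \right)} = \left(- 34 L + f^{2}\right) + L = \left(f^{2} - 34 L\right) + L = f^{2} - 33 L$)
$W{\left(H \right)} = - \frac{511 H^{2}}{888}$ ($W{\left(H \right)} = - \frac{- \frac{511}{-444} H^{2}}{2} = - \frac{\left(-511\right) \left(- \frac{1}{444}\right) H^{2}}{2} = - \frac{\frac{511}{444} H^{2}}{2} = - \frac{511 H^{2}}{888}$)
$W{\left(q{\left(2,40 \right)} \right)} - 4127929 = - \frac{511 \left(40^{2} - 66\right)^{2}}{888} - 4127929 = - \frac{511 \left(1600 - 66\right)^{2}}{888} - 4127929 = - \frac{511 \cdot 1534^{2}}{888} - 4127929 = \left(- \frac{511}{888}\right) 2353156 - 4127929 = - \frac{300615679}{222} - 4127929 = - \frac{1217015917}{222}$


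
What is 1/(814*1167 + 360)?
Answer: 1/950298 ≈ 1.0523e-6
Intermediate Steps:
1/(814*1167 + 360) = 1/(949938 + 360) = 1/950298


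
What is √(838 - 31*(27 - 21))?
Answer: 2*√163 ≈ 25.534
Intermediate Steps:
√(838 - 31*(27 - 21)) = √(838 - 31*6) = √(838 - 186) = √652 = 2*√163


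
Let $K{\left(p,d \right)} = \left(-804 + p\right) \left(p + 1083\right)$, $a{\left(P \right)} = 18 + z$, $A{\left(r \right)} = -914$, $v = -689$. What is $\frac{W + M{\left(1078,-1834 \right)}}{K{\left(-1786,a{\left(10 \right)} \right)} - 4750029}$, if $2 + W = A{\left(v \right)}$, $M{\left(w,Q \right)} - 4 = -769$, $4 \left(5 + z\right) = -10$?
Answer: $\frac{1681}{2929259} \approx 0.00057387$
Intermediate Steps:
$z = - \frac{15}{2}$ ($z = -5 + \frac{1}{4} \left(-10\right) = -5 - \frac{5}{2} = - \frac{15}{2} \approx -7.5$)
$M{\left(w,Q \right)} = -765$ ($M{\left(w,Q \right)} = 4 - 769 = -765$)
$a{\left(P \right)} = \frac{21}{2}$ ($a{\left(P \right)} = 18 - \frac{15}{2} = \frac{21}{2}$)
$K{\left(p,d \right)} = \left(-804 + p\right) \left(1083 + p\right)$
$W = -916$ ($W = -2 - 914 = -916$)
$\frac{W + M{\left(1078,-1834 \right)}}{K{\left(-1786,a{\left(10 \right)} \right)} - 4750029} = \frac{-916 - 765}{\left(-870732 + \left(-1786\right)^{2} + 279 \left(-1786\right)\right) - 4750029} = - \frac{1681}{\left(-870732 + 3189796 - 498294\right) - 4750029} = - \frac{1681}{1820770 - 4750029} = - \frac{1681}{-2929259} = \left(-1681\right) \left(- \frac{1}{2929259}\right) = \frac{1681}{2929259}$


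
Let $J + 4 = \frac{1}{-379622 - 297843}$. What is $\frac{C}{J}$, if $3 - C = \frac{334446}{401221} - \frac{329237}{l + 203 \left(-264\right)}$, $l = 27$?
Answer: $\frac{11589690453777596}{11647742891830353} \approx 0.99502$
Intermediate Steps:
$C = - \frac{85537189772}{21491402865}$ ($C = 3 - \left(\frac{334446}{401221} - \frac{329237}{27 + 203 \left(-264\right)}\right) = 3 - \left(334446 \cdot \frac{1}{401221} - \frac{329237}{27 - 53592}\right) = 3 - \left(\frac{334446}{401221} - \frac{329237}{-53565}\right) = 3 - \left(\frac{334446}{401221} - - \frac{329237}{53565}\right) = 3 - \left(\frac{334446}{401221} + \frac{329237}{53565}\right) = 3 - \frac{150011398367}{21491402865} = - \frac{85537189772}{21491402865} \approx -3.9801$)
$J = - \frac{2709861}{677465}$ ($J = -4 + \frac{1}{-379622 - 297843} = -4 + \frac{1}{-677465} = -4 - \frac{1}{677465} = - \frac{2709861}{677465} \approx -4.0$)
$\frac{C}{J} = - \frac{85537189772}{21491402865 \left(- \frac{2709861}{677465}\right)} = \left(- \frac{85537189772}{21491402865}\right) \left(- \frac{677465}{2709861}\right) = \frac{11589690453777596}{11647742891830353}$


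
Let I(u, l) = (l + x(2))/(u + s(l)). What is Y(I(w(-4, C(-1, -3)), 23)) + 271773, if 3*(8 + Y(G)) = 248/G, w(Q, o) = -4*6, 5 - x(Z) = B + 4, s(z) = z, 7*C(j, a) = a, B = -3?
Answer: 22012717/81 ≈ 2.7176e+5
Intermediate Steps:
C(j, a) = a/7
x(Z) = 4 (x(Z) = 5 - (-3 + 4) = 5 - 1*1 = 5 - 1 = 4)
w(Q, o) = -24
I(u, l) = (4 + l)/(l + u) (I(u, l) = (l + 4)/(u + l) = (4 + l)/(l + u))
Y(G) = -8 + 248/(3*G) (Y(G) = -8 + (248/G)/3 = -8 + 248/(3*G))
Y(I(w(-4, C(-1, -3)), 23)) + 271773 = (-8 + 248/(3*(((4 + 23)/(23 - 24))))) + 271773 = (-8 + 248/(3*((27/(-1))))) + 271773 = (-8 + 248/(3*((-1*27)))) + 271773 = (-8 + (248/3)/(-27)) + 271773 = (-8 + (248/3)*(-1/27)) + 271773 = (-8 - 248/81) + 271773 = -896/81 + 271773 = 22012717/81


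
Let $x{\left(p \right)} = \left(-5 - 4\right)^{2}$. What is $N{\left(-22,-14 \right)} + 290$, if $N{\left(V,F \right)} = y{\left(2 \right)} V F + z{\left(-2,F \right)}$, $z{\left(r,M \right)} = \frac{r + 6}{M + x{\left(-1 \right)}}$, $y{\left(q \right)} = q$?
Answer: $\frac{60706}{67} \approx 906.06$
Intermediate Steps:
$x{\left(p \right)} = 81$ ($x{\left(p \right)} = \left(-9\right)^{2} = 81$)
$z{\left(r,M \right)} = \frac{6 + r}{81 + M}$ ($z{\left(r,M \right)} = \frac{r + 6}{M + 81} = \frac{6 + r}{81 + M}$)
$N{\left(V,F \right)} = \frac{4}{81 + F} + 2 F V$ ($N{\left(V,F \right)} = 2 V F + \frac{6 - 2}{81 + F} = 2 F V + \frac{1}{81 + F} 4 = 2 F V + \frac{4}{81 + F} = \frac{4}{81 + F} + 2 F V$)
$N{\left(-22,-14 \right)} + 290 = \frac{2 \left(2 - - 308 \left(81 - 14\right)\right)}{81 - 14} + 290 = \frac{2 \left(2 - \left(-308\right) 67\right)}{67} + 290 = 2 \cdot \frac{1}{67} \left(2 + 20636\right) + 290 = 2 \cdot \frac{1}{67} \cdot 20638 + 290 = \frac{41276}{67} + 290 = \frac{60706}{67}$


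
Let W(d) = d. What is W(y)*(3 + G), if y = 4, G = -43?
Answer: -160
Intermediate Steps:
W(y)*(3 + G) = 4*(3 - 43) = 4*(-40) = -160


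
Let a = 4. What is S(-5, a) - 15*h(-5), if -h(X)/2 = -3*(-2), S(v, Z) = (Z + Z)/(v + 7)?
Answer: 184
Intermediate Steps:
S(v, Z) = 2*Z/(7 + v) (S(v, Z) = (2*Z)/(7 + v) = 2*Z/(7 + v))
h(X) = -12 (h(X) = -(-6)*(-2) = -2*6 = -12)
S(-5, a) - 15*h(-5) = 2*4/(7 - 5) - 15*(-12) = 2*4/2 + 180 = 2*4*(1/2) + 180 = 4 + 180 = 184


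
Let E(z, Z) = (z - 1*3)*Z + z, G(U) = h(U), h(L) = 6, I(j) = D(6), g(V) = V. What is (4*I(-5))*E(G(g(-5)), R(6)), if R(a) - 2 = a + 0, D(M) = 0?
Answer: 0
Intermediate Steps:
R(a) = 2 + a (R(a) = 2 + (a + 0) = 2 + a)
I(j) = 0
G(U) = 6
E(z, Z) = z + Z*(-3 + z) (E(z, Z) = (z - 3)*Z + z = (-3 + z)*Z + z = Z*(-3 + z) + z = z + Z*(-3 + z))
(4*I(-5))*E(G(g(-5)), R(6)) = (4*0)*(6 - 3*(2 + 6) + (2 + 6)*6) = 0*(6 - 3*8 + 8*6) = 0*(6 - 24 + 48) = 0*30 = 0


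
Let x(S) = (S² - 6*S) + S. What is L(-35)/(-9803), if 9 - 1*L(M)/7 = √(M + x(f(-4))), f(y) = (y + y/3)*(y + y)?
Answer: -63/9803 + 7*√14149/29409 ≈ 0.021886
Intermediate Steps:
f(y) = 8*y²/3 (f(y) = (y + y*(⅓))*(2*y) = (y + y/3)*(2*y) = (4*y/3)*(2*y) = 8*y²/3)
x(S) = S² - 5*S
L(M) = 63 - 7*√(14464/9 + M) (L(M) = 63 - 7*√(M + ((8/3)*(-4)²)*(-5 + (8/3)*(-4)²)) = 63 - 7*√(M + ((8/3)*16)*(-5 + (8/3)*16)) = 63 - 7*√(M + 128*(-5 + 128/3)/3) = 63 - 7*√(M + (128/3)*(113/3)) = 63 - 7*√(M + 14464/9) = 63 - 7*√(14464/9 + M))
L(-35)/(-9803) = (63 - 7*√(14464 + 9*(-35))/3)/(-9803) = (63 - 7*√(14464 - 315)/3)*(-1/9803) = (63 - 7*√14149/3)*(-1/9803) = -63/9803 + 7*√14149/29409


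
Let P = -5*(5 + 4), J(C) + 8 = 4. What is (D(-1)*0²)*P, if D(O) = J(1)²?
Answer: 0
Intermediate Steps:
J(C) = -4 (J(C) = -8 + 4 = -4)
D(O) = 16 (D(O) = (-4)² = 16)
P = -45 (P = -5*9 = -45)
(D(-1)*0²)*P = (16*0²)*(-45) = (16*0)*(-45) = 0*(-45) = 0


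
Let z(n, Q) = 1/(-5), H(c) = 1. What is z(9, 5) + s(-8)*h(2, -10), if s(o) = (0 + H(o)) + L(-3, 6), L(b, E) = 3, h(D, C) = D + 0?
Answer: 39/5 ≈ 7.8000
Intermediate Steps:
h(D, C) = D
z(n, Q) = -1/5
s(o) = 4 (s(o) = (0 + 1) + 3 = 1 + 3 = 4)
z(9, 5) + s(-8)*h(2, -10) = -1/5 + 4*2 = -1/5 + 8 = 39/5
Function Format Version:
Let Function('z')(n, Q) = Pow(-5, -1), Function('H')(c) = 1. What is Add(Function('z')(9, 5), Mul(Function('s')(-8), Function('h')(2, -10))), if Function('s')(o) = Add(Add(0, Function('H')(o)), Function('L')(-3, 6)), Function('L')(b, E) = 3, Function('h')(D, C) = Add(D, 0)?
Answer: Rational(39, 5) ≈ 7.8000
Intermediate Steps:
Function('h')(D, C) = D
Function('z')(n, Q) = Rational(-1, 5)
Function('s')(o) = 4 (Function('s')(o) = Add(Add(0, 1), 3) = Add(1, 3) = 4)
Add(Function('z')(9, 5), Mul(Function('s')(-8), Function('h')(2, -10))) = Add(Rational(-1, 5), Mul(4, 2)) = Add(Rational(-1, 5), 8) = Rational(39, 5)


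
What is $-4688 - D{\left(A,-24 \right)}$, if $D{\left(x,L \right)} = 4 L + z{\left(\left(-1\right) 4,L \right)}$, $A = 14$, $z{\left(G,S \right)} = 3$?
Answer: $-4595$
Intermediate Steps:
$D{\left(x,L \right)} = 3 + 4 L$ ($D{\left(x,L \right)} = 4 L + 3 = 3 + 4 L$)
$-4688 - D{\left(A,-24 \right)} = -4688 - \left(3 + 4 \left(-24\right)\right) = -4688 - \left(3 - 96\right) = -4688 - -93 = -4688 + 93 = -4595$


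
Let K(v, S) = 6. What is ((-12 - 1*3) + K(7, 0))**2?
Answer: 81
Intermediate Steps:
((-12 - 1*3) + K(7, 0))**2 = ((-12 - 1*3) + 6)**2 = ((-12 - 3) + 6)**2 = (-15 + 6)**2 = (-9)**2 = 81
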